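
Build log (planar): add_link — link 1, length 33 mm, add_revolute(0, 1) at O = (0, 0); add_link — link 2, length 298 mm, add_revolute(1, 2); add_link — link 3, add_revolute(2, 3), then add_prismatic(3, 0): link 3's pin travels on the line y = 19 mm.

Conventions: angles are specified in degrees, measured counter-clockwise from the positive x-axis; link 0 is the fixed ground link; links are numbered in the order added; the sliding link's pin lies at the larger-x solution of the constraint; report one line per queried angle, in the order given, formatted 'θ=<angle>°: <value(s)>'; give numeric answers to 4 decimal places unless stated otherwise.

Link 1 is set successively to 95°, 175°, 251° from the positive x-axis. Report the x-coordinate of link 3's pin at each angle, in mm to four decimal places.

geometry: r = 33 mm, L = 298 mm, e = 19 mm
θ=95°: crank pin P = (r cos θ, r sin θ) = (-2.876140, 32.874425)
θ=95°: h = r sin θ − e = 32.874425 − 19 = 13.874425
θ=95°: x = r cos θ + √(L² − h²) = -2.876140 + 297.676839 = 294.800699
θ=175°: crank pin P = (r cos θ, r sin θ) = (-32.874425, 2.876140)
θ=175°: h = r sin θ − e = 2.876140 − 19 = -16.123860
θ=175°: x = r cos θ + √(L² − h²) = -32.874425 + 297.563474 = 264.689049
θ=251°: crank pin P = (r cos θ, r sin θ) = (-10.743749, -31.202113)
θ=251°: h = r sin θ − e = -31.202113 − 19 = -50.202113
θ=251°: x = r cos θ + √(L² − h²) = -10.743749 + 293.740954 = 282.997205

θ=95°: 294.8007
θ=175°: 264.6890
θ=251°: 282.9972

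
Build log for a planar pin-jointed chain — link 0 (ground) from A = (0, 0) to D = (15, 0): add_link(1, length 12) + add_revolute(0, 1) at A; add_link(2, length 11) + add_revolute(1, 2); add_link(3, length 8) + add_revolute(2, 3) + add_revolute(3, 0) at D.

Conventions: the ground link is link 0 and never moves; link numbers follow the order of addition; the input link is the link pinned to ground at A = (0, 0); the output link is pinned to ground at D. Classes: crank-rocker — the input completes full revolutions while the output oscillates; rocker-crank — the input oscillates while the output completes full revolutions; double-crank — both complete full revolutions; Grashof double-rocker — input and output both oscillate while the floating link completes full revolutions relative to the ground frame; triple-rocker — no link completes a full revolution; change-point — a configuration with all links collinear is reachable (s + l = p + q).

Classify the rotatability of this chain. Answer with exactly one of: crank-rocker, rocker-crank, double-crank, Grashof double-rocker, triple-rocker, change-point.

lengths: ground=15, input=12, coupler=11, output=8
sorted: s=8 (shortest), l=15 (longest), p+q=23
s + l = 23 vs p + q = 23
s + l = p + q → change-point (collinear configuration reachable)

change-point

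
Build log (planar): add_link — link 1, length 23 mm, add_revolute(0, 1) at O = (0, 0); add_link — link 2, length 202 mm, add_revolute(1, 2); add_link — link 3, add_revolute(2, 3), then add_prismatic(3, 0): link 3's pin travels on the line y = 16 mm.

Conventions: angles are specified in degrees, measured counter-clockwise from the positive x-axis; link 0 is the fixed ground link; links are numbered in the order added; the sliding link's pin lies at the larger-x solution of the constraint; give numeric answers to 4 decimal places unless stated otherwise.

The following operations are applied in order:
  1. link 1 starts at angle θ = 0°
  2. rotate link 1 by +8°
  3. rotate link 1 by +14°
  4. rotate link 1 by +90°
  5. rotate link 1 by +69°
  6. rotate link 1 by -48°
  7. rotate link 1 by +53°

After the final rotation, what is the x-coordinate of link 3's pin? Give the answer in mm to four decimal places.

geometry: r = 23 mm, L = 202 mm, e = 16 mm; θ starts at 0°
rotate link 1 by +8°: θ ← 0° +8° = 8°
rotate link 1 by +14°: θ ← 8° +14° = 22°
rotate link 1 by +90°: θ ← 22° +90° = 112°
rotate link 1 by +69°: θ ← 112° +69° = 181°
rotate link 1 by -48°: θ ← 181° -48° = 133°
rotate link 1 by +53°: θ ← 133° +53° = 186°
crank pin P = (r cos θ, r sin θ) = (-22.874004, -2.404155)
h = r sin θ − e = -2.404155 − 16 = -18.404155
x = r cos θ + √(L² − h²) = -22.874004 + 201.159855 = 178.285851

178.2859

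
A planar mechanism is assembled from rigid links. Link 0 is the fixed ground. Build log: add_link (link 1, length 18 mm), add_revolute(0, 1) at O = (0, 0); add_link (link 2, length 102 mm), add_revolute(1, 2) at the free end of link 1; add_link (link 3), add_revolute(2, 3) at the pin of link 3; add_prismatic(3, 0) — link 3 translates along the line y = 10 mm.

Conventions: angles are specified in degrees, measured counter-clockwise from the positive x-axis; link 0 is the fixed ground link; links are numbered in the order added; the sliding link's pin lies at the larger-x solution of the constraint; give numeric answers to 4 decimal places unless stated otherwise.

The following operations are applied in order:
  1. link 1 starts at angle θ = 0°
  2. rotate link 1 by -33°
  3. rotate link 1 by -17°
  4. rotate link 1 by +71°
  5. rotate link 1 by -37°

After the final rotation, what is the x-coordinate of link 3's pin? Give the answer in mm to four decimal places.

geometry: r = 18 mm, L = 102 mm, e = 10 mm; θ starts at 0°
rotate link 1 by -33°: θ ← 0° -33° = -33°
rotate link 1 by -17°: θ ← -33° -17° = -50°
rotate link 1 by +71°: θ ← -50° +71° = 21°
rotate link 1 by -37°: θ ← 21° -37° = -16°
crank pin P = (r cos θ, r sin θ) = (17.302711, -4.961472)
h = r sin θ − e = -4.961472 − 10 = -14.961472
x = r cos θ + √(L² − h²) = 17.302711 + 100.896751 = 118.199461

118.1995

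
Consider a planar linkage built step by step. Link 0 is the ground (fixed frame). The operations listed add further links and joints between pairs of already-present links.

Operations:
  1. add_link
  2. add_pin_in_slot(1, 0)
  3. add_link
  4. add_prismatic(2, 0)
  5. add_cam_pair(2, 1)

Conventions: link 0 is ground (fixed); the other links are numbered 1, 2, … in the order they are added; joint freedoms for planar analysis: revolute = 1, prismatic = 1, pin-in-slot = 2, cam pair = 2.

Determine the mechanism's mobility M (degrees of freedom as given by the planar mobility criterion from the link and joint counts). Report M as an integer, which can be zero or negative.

link 0 = ground. State L|J1|J2 = 1|0|0
+link1  2|0|0
PS(1,0) f=2→J2  2|0|1
+link2  3|0|1
P(2,0) f=1→J1  3|1|1
C(2,1) f=2→J2  3|1|2
M = 3(3−1)−2·1−2 = 6−2−2 = 2

M = 2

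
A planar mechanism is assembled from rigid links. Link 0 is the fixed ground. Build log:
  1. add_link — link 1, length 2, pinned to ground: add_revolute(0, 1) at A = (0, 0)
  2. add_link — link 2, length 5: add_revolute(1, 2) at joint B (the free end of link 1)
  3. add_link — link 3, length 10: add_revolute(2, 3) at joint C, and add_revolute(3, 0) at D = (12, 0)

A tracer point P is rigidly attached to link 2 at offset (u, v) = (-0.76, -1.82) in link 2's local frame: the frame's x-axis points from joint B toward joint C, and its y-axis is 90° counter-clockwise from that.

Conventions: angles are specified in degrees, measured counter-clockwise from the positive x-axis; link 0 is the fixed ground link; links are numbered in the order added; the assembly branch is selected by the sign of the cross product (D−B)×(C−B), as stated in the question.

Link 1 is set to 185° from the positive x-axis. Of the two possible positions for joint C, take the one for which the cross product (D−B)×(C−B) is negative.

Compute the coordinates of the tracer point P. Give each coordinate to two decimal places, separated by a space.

A=(0,0), D=(12.00,0)
B = A + 2.00·(cos185°, sin185°) = (-1.9924, -0.1743)
|BD| = 13.9935
circle(B,5.00) ∩ circle(D,10.00): a=4.3169, h=2.5227
  candidates: C₊=(2.2928,2.4020) cross=35.302; C₋=(2.3556,-2.6431) cross=-35.302
  branch - wants cross < 0 → take C=(2.3556,-2.6431) (cross=-35.302)
ex = (C−B)/|BC| = (0.8696,-0.4938); ey = (0.4938,0.8696)
P = B + -0.76·ex + -1.82·ey = (-3.5519,-1.3817)

-3.55 -1.38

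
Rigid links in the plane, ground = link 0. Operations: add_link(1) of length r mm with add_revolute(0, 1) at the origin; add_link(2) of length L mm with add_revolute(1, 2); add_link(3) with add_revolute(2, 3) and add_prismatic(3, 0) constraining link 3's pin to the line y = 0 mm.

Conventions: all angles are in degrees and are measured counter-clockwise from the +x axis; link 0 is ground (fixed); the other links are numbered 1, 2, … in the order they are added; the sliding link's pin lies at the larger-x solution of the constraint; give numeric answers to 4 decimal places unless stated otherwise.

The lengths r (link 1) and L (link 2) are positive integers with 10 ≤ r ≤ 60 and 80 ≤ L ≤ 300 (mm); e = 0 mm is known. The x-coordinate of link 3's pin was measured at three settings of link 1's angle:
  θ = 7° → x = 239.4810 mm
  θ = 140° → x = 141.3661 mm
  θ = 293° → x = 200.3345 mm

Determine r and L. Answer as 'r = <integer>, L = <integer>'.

constraint per measurement: (x − r cos θ)² + (r sin θ − e)² = L²
subtracting the θ₁ and θ₂ equations cancels the r² and L² terms:
r = (x₁² − x₂²) / (2[(x₁cos θ₁ + e sin θ₁) − (x₂cos θ₂ + e sin θ₂)]) = 54.0000 → r = 54
L² = (x₁ − r cos θ₁)² + (r sin θ₁ − e)² = 34595.9873 → L = 186.0000 → L = 186
check at θ₃=293°: x = 200.3345 (printed 200.3345) ✓

r = 54, L = 186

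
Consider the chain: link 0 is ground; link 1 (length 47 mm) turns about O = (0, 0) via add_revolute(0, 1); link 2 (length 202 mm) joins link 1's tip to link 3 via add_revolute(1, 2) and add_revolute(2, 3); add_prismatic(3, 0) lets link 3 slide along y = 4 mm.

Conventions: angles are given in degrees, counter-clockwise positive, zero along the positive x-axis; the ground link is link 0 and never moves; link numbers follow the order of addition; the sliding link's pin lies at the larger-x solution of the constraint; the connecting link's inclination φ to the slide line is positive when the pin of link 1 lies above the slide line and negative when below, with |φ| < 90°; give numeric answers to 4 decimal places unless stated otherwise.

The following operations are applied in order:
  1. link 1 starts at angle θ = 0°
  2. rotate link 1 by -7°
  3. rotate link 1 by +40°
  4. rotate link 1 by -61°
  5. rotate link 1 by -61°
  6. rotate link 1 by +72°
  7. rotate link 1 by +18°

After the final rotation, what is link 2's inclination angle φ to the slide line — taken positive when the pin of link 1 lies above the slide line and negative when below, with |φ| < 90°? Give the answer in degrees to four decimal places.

geometry: r = 47 mm, L = 202 mm, e = 4 mm; θ starts at 0°
rotate link 1 by -7°: θ ← 0° -7° = -7°
rotate link 1 by +40°: θ ← -7° +40° = 33°
rotate link 1 by -61°: θ ← 33° -61° = -28°
rotate link 1 by -61°: θ ← -28° -61° = -89°
rotate link 1 by +72°: θ ← -89° +72° = -17°
rotate link 1 by +18°: θ ← -17° +18° = 1°
h = r sin θ − e = 0.820263 − 4 = -3.179737
sin φ = h / L = -3.179737 / 202 = -0.01574127
φ = arcsin(-0.01574127) = -0.901946°

-0.9019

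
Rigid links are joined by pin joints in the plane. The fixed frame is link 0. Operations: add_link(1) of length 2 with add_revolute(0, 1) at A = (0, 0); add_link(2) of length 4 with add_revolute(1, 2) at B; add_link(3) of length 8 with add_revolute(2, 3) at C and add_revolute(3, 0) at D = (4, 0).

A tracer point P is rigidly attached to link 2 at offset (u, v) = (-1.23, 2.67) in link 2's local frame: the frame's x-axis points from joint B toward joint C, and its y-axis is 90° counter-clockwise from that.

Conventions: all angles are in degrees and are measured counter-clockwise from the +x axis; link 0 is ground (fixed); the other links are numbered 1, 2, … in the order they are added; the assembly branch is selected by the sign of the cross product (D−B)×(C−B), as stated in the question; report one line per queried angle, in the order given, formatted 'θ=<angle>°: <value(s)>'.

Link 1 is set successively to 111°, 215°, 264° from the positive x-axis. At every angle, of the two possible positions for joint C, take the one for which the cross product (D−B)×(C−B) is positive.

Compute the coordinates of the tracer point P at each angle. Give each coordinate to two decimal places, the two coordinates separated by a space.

A=(0,0), D=(4.00,0)
θ=111°: B = A + 2.00·(cos111°, sin111°) = (-0.7167, 1.8672)
θ=111°: |BD| = 5.0729
θ=111°: circle(B,4.00) ∩ circle(D,8.00): a=-2.1946, h=3.3442
θ=111°:   candidates: C₊=(-1.5264,5.7844) cross=16.965; C₋=(-3.9882,-0.4345) cross=-16.965
θ=111°:   branch + wants cross > 0 → take C=(-1.5264,5.7844) (cross=16.965)
θ=111°: ex = (C−B)/|BC| = (-0.2024,0.9793); ey = (-0.9793,-0.2024)
θ=111°: P = B + -1.23·ex + 2.67·ey = (-3.0825,0.1222)
θ=215°: B = A + 2.00·(cos215°, sin215°) = (-1.6383, -1.1472)
θ=215°: |BD| = 5.7538
θ=215°: circle(B,4.00) ∩ circle(D,8.00): a=-1.2942, h=3.7848
θ=215°:   candidates: C₊=(-3.6611,2.3037) cross=21.777; C₋=(-2.1520,-5.1140) cross=-21.777
θ=215°:   branch + wants cross > 0 → take C=(-3.6611,2.3037) (cross=21.777)
θ=215°: ex = (C−B)/|BC| = (-0.5057,0.8627); ey = (-0.8627,-0.5057)
θ=215°: P = B + -1.23·ex + 2.67·ey = (-3.3197,-3.5585)
θ=264°: B = A + 2.00·(cos264°, sin264°) = (-0.2091, -1.9890)
θ=264°: |BD| = 4.6554
θ=264°: circle(B,4.00) ∩ circle(D,8.00): a=-2.8277, h=2.8292
θ=264°:   candidates: C₊=(-3.9744,-0.6392) cross=13.171; C₋=(-1.5568,-5.7551) cross=-13.171
θ=264°:   branch + wants cross > 0 → take C=(-3.9744,-0.6392) (cross=13.171)
θ=264°: ex = (C−B)/|BC| = (-0.9413,0.3375); ey = (-0.3375,-0.9413)
θ=264°: P = B + -1.23·ex + 2.67·ey = (0.0478,-4.9175)

θ=111°: -3.08 0.12
θ=215°: -3.32 -3.56
θ=264°: 0.05 -4.92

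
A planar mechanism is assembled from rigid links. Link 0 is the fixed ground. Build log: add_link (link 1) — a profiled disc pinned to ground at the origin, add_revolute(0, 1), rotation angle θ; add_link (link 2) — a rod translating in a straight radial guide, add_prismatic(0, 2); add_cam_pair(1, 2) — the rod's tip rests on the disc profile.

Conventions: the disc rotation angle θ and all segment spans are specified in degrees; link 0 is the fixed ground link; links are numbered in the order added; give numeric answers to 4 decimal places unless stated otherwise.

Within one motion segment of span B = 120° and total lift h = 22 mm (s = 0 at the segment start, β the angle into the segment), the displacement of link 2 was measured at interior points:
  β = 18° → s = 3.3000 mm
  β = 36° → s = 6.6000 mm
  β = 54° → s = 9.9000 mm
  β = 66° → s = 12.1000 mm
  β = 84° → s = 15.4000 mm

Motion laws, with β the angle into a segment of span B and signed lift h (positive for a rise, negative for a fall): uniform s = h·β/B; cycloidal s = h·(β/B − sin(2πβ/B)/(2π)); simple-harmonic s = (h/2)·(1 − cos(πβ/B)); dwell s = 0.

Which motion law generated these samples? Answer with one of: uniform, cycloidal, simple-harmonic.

candidates at β/B = r: uniform s = h·r (linear in β); cycloidal s = h·(r − sin(2πr)/(2π)); simple-harmonic s = (h/2)(1 − cos(πr))
β=18°: printed 3.3000 | uniform 3.3000, cycloidal 0.4673, simple-harmonic 1.1989
β=36°: printed 6.6000 | uniform 6.6000, cycloidal 3.2700, simple-harmonic 4.5344
β=54°: printed 9.9000 | uniform 9.9000, cycloidal 8.8180, simple-harmonic 9.2792
β=66°: printed 12.1000 | uniform 12.1000, cycloidal 13.1820, simple-harmonic 12.7208
β=84°: printed 15.4000 | uniform 15.4000, cycloidal 18.7300, simple-harmonic 17.4656
only one law matches every sample → uniform

uniform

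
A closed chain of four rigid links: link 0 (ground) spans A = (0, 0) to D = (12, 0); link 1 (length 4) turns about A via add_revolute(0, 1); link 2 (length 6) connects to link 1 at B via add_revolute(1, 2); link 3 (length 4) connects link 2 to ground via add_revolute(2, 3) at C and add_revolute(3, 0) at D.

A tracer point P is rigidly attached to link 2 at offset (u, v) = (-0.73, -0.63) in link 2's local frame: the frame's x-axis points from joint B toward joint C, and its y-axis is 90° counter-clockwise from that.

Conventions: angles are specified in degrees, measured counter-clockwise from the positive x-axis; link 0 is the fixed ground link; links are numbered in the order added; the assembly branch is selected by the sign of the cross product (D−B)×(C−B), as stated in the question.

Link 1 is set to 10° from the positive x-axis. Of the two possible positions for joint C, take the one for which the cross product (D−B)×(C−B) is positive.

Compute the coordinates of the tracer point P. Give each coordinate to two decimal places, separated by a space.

A=(0,0), D=(12.00,0)
B = A + 4.00·(cos10°, sin10°) = (3.9392, 0.6946)
|BD| = 8.0906
circle(B,6.00) ∩ circle(D,4.00): a=5.2813, h=2.8474
  candidates: C₊=(9.4455,3.0781) cross=23.037; C₋=(8.9566,-2.5957) cross=-23.037
  branch + wants cross > 0 → take C=(9.4455,3.0781) (cross=23.037)
ex = (C−B)/|BC| = (0.9177,0.3972); ey = (-0.3972,0.9177)
P = B + -0.73·ex + -0.63·ey = (3.5196,-0.1736)

3.52 -0.17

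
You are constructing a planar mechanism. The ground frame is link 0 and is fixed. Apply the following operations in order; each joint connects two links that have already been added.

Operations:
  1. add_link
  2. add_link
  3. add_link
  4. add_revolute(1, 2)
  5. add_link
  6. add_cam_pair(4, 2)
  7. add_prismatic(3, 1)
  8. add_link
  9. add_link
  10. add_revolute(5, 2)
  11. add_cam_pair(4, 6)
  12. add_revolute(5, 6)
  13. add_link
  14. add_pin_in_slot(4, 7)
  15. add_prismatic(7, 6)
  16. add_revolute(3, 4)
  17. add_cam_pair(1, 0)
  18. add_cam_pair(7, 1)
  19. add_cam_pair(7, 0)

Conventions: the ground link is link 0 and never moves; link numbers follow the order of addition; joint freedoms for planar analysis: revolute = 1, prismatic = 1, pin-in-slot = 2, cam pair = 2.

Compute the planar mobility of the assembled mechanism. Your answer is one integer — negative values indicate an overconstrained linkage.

link 0 = ground. State L|J1|J2 = 1|0|0
+link1  2|0|0
+link2  3|0|0
+link3  4|0|0
R(1,2) f=1→J1  4|1|0
+link4  5|1|0
C(4,2) f=2→J2  5|1|1
P(3,1) f=1→J1  5|2|1
+link5  6|2|1
+link6  7|2|1
R(5,2) f=1→J1  7|3|1
C(4,6) f=2→J2  7|3|2
R(5,6) f=1→J1  7|4|2
+link7  8|4|2
PS(4,7) f=2→J2  8|4|3
P(7,6) f=1→J1  8|5|3
R(3,4) f=1→J1  8|6|3
C(1,0) f=2→J2  8|6|4
C(7,1) f=2→J2  8|6|5
C(7,0) f=2→J2  8|6|6
M = 3(8−1)−2·6−6 = 21−12−6 = 3

M = 3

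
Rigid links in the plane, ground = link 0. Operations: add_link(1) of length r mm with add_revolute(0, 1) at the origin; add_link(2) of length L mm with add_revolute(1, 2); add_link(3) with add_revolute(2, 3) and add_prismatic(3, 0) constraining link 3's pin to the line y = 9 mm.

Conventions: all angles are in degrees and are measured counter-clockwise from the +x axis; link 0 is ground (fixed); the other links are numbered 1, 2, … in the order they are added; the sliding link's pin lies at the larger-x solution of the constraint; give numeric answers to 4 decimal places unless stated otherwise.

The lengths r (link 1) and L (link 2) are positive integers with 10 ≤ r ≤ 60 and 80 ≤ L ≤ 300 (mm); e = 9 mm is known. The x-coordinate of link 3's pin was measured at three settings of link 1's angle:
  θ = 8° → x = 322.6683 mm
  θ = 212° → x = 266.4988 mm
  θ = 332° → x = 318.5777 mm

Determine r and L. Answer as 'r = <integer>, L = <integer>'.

constraint per measurement: (x − r cos θ)² + (r sin θ − e)² = L²
subtracting the θ₁ and θ₂ equations cancels the r² and L² terms:
r = (x₁² − x₂²) / (2[(x₁cos θ₁ + e sin θ₁) − (x₂cos θ₂ + e sin θ₂)]) = 30.0000 → r = 30
L² = (x₁ − r cos θ₁)² + (r sin θ₁ − e)² = 85848.9915 → L = 293.0000 → L = 293
check at θ₃=332°: x = 318.5777 (printed 318.5777) ✓

r = 30, L = 293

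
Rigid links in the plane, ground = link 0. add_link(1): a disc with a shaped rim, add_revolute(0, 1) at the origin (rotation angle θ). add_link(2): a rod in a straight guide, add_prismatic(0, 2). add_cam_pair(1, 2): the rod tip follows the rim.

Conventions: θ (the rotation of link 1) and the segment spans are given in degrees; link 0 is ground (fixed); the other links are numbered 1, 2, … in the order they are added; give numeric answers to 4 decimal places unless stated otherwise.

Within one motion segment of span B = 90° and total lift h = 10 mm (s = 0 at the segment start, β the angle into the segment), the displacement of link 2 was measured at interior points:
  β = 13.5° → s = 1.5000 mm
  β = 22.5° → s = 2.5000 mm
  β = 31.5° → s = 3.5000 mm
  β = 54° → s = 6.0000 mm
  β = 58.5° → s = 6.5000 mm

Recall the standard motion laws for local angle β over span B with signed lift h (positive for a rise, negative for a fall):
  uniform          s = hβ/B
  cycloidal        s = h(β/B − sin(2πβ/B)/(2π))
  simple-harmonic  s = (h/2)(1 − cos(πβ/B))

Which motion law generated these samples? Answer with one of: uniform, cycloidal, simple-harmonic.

candidates at β/B = r: uniform s = h·r (linear in β); cycloidal s = h·(r − sin(2πr)/(2π)); simple-harmonic s = (h/2)(1 − cos(πr))
β=13.5°: printed 1.5000 | uniform 1.5000, cycloidal 0.2124, simple-harmonic 0.5450
β=22.5°: printed 2.5000 | uniform 2.5000, cycloidal 0.9085, simple-harmonic 1.4645
β=31.5°: printed 3.5000 | uniform 3.5000, cycloidal 2.2124, simple-harmonic 2.7300
β=54°: printed 6.0000 | uniform 6.0000, cycloidal 6.9355, simple-harmonic 6.5451
β=58.5°: printed 6.5000 | uniform 6.5000, cycloidal 7.7876, simple-harmonic 7.2700
only one law matches every sample → uniform

uniform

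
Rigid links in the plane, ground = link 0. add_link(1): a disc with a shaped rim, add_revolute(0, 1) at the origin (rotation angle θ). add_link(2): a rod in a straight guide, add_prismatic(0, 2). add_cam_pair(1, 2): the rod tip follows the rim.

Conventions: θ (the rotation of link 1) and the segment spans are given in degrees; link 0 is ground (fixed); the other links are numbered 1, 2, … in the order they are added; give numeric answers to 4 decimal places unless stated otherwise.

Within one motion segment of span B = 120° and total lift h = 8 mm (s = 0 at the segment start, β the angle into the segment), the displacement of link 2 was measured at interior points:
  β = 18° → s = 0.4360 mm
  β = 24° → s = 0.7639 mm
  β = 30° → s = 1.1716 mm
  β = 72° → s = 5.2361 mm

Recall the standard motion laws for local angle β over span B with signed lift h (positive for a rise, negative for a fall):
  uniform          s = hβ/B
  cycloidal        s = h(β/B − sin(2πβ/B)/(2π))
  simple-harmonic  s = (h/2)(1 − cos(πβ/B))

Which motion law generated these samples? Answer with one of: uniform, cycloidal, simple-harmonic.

candidates at β/B = r: uniform s = h·r (linear in β); cycloidal s = h·(r − sin(2πr)/(2π)); simple-harmonic s = (h/2)(1 − cos(πr))
β=18°: printed 0.4360 | uniform 1.2000, cycloidal 0.1699, simple-harmonic 0.4360
β=24°: printed 0.7639 | uniform 1.6000, cycloidal 0.3891, simple-harmonic 0.7639
β=30°: printed 1.1716 | uniform 2.0000, cycloidal 0.7268, simple-harmonic 1.1716
β=72°: printed 5.2361 | uniform 4.8000, cycloidal 5.5484, simple-harmonic 5.2361
only one law matches every sample → simple-harmonic

simple-harmonic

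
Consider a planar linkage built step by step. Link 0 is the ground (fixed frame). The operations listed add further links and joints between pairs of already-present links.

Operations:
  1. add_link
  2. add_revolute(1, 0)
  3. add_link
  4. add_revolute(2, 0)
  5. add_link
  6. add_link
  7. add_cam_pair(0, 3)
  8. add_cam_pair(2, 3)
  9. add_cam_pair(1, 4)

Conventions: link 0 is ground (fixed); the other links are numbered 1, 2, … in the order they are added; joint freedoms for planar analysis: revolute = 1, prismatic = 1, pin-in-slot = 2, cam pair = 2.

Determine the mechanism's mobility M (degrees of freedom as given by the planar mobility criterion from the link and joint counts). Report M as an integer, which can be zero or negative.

(L,J1,J2)=(1,0,0); link0 fixed
link1: (2,0,0)
R 1-0 [J1]: (2,1,0)
link2: (3,1,0)
R 2-0 [J1]: (3,2,0)
link3: (4,2,0)
link4: (5,2,0)
C 0-3 [J2]: (5,2,1)
C 2-3 [J2]: (5,2,2)
C 1-4 [J2]: (5,2,3)
Grübler: 3·4 − 2·2 − 3 = 5

M = 5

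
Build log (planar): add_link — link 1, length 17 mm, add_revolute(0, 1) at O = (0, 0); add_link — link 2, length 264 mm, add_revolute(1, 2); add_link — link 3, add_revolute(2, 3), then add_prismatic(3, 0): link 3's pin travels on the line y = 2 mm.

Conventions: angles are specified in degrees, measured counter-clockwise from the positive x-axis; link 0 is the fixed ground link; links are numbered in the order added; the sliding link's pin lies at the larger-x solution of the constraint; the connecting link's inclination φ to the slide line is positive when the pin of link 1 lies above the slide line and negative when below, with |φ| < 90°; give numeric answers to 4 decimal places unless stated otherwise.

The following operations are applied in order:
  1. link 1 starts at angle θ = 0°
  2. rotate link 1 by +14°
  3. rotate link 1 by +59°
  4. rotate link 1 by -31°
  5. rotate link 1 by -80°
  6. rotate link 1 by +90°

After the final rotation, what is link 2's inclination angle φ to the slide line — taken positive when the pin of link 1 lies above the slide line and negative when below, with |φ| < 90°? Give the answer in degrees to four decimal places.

geometry: r = 17 mm, L = 264 mm, e = 2 mm; θ starts at 0°
rotate link 1 by +14°: θ ← 0° +14° = 14°
rotate link 1 by +59°: θ ← 14° +59° = 73°
rotate link 1 by -31°: θ ← 73° -31° = 42°
rotate link 1 by -80°: θ ← 42° -80° = -38°
rotate link 1 by +90°: θ ← -38° +90° = 52°
h = r sin θ − e = 13.396183 − 2 = 11.396183
sin φ = h / L = 11.396183 / 264 = 0.04316736
φ = arcsin(0.04316736) = 2.474076°

2.4741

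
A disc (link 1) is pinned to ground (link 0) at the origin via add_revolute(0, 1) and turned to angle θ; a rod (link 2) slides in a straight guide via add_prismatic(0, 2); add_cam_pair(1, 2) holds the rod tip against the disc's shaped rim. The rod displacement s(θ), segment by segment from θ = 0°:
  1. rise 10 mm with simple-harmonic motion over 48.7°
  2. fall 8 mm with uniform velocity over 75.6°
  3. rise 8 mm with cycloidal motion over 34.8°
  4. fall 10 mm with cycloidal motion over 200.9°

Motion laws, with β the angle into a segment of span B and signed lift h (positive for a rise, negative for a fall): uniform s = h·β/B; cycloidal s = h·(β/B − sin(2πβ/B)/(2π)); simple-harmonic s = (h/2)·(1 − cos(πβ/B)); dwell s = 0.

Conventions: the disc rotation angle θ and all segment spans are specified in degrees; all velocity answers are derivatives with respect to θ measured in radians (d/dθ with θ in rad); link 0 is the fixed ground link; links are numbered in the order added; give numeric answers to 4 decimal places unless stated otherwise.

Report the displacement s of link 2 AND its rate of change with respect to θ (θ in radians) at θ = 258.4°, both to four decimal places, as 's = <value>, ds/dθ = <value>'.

segment 1 (0° to 48.7°, simple-harmonic, h = 10) is passed completely: s = 0.0000 + (10) = 10.0000
segment 2 (48.7° to 124.3°, uniform, h = -8) is passed completely: s = 10.0000 + (-8) = 2.0000
segment 3 (124.3° to 159.1°, cycloidal, h = 8) is passed completely: s = 2.0000 + (8) = 10.0000
θ = 258.4° falls in segment 4 (159.1° to 360°, cycloidal, h = -10): β = 258.4 − 159.1 = 99.3°, B = 200.9°; Δs = -10·(0.4943 − sin(2π·0.4943)/(2π)) = -4.8855; s = 10.0000 − 4.8855 = 5.1145
velocity in seg [159.1°–360°] (cycloidal), θ in radians: β = 99.3° = 1.7331 rad, B = 200.9° = 3.5064 rad; ds/dθ = (h/B)(1 − cos(2πβ/B)) = ((-10)/3.5064)(1 − cos(2π·0.4943)) = -5.702066 mm/rad

s = 5.1145, ds/dθ = -5.7021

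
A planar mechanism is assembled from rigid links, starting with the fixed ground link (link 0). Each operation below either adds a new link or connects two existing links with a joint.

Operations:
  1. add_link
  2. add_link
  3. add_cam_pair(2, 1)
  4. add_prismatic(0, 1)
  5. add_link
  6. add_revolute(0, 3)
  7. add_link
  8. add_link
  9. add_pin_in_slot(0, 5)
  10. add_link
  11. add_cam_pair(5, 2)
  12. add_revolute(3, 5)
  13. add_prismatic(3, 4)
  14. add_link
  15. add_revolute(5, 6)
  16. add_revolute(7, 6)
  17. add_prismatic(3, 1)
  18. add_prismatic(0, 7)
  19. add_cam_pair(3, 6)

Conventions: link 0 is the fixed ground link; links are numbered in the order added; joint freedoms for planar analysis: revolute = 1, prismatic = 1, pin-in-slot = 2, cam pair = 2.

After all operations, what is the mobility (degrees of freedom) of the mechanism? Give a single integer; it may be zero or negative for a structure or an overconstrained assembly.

ground; <1,0,0>
#1 <2,0,0>
#2 <3,0,0>
C:2↔1 J2 <3,0,1>
P:0↔1 J1 <3,1,1>
#3 <4,1,1>
R:0↔3 J1 <4,2,1>
#4 <5,2,1>
#5 <6,2,1>
PS:0↔5 J2 <6,2,2>
#6 <7,2,2>
C:5↔2 J2 <7,2,3>
R:3↔5 J1 <7,3,3>
P:3↔4 J1 <7,4,3>
#7 <8,4,3>
R:5↔6 J1 <8,5,3>
R:7↔6 J1 <8,6,3>
P:3↔1 J1 <8,7,3>
P:0↔7 J1 <8,8,3>
C:3↔6 J2 <8,8,4>
3×7 − 2×8 − 1×4 = 1

M = 1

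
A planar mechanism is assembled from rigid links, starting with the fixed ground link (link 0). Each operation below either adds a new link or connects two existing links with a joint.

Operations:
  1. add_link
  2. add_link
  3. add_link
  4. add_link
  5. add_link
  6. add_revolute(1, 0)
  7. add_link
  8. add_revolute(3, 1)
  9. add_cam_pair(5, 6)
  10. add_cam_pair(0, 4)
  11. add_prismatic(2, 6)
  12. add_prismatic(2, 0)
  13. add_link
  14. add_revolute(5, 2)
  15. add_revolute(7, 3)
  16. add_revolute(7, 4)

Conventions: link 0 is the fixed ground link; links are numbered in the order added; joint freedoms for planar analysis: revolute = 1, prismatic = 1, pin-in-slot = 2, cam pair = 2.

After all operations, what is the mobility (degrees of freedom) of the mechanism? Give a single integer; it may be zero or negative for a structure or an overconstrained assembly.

ground; <1,0,0>
#1 <2,0,0>
#2 <3,0,0>
#3 <4,0,0>
#4 <5,0,0>
#5 <6,0,0>
R:1↔0 J1 <6,1,0>
#6 <7,1,0>
R:3↔1 J1 <7,2,0>
C:5↔6 J2 <7,2,1>
C:0↔4 J2 <7,2,2>
P:2↔6 J1 <7,3,2>
P:2↔0 J1 <7,4,2>
#7 <8,4,2>
R:5↔2 J1 <8,5,2>
R:7↔3 J1 <8,6,2>
R:7↔4 J1 <8,7,2>
3×7 − 2×7 − 1×2 = 5

M = 5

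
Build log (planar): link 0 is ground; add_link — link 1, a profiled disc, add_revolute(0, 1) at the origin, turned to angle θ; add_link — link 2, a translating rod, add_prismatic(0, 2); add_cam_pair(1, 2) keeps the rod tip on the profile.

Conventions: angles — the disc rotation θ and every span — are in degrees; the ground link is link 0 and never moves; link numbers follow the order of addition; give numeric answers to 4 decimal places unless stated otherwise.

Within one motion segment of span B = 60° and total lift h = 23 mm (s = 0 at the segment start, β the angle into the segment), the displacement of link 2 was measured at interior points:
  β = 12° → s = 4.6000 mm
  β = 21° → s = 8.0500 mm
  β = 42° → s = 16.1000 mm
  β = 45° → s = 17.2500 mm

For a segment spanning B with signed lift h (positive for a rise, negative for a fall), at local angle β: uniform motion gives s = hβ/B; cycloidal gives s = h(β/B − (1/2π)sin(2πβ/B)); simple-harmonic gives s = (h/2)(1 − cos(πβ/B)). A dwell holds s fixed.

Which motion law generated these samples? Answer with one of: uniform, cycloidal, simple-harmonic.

candidates at β/B = r: uniform s = h·r (linear in β); cycloidal s = h·(r − sin(2πr)/(2π)); simple-harmonic s = (h/2)(1 − cos(πr))
β=12°: printed 4.6000 | uniform 4.6000, cycloidal 1.1186, simple-harmonic 2.1963
β=21°: printed 8.0500 | uniform 8.0500, cycloidal 5.0885, simple-harmonic 6.2791
β=42°: printed 16.1000 | uniform 16.1000, cycloidal 19.5814, simple-harmonic 18.2595
β=45°: printed 17.2500 | uniform 17.2500, cycloidal 20.9106, simple-harmonic 19.6317
only one law matches every sample → uniform

uniform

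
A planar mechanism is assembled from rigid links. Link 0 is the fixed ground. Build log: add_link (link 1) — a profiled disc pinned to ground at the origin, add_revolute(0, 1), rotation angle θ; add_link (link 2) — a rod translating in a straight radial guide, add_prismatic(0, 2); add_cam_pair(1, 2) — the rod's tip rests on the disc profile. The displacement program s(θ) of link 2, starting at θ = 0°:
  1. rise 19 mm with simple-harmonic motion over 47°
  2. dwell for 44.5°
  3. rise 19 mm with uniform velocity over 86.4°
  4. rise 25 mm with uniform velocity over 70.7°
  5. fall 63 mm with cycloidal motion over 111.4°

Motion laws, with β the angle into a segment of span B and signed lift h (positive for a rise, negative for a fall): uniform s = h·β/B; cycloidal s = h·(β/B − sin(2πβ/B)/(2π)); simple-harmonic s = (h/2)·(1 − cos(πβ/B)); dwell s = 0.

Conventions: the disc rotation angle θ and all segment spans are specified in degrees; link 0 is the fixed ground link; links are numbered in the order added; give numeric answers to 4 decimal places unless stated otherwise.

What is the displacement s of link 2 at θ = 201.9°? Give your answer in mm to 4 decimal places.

seg 1 [0°–47°] simple-harmonic, h=19: full span → s += 19 → s = 19.0000
seg 2 [47°–91.5°] dwell: s stays 19.0000
seg 3 [91.5°–177.9°] uniform, h=19: full span → s += 19 → s = 38.0000
seg 4 [177.9°–248.6°] uniform, h=25: θ=201.9° here. β=24, B=70.7. 25·24/70.7 = 8.4866 → s = 46.4866

46.4866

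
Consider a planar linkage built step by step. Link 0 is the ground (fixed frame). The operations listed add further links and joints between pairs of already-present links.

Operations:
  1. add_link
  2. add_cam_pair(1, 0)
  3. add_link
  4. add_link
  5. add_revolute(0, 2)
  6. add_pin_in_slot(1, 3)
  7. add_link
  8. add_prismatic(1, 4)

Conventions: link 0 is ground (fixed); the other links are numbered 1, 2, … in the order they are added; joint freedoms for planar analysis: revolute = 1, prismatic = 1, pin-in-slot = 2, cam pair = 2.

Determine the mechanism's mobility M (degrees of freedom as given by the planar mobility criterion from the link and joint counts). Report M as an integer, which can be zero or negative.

ground; <1,0,0>
#1 <2,0,0>
C:1↔0 J2 <2,0,1>
#2 <3,0,1>
#3 <4,0,1>
R:0↔2 J1 <4,1,1>
PS:1↔3 J2 <4,1,2>
#4 <5,1,2>
P:1↔4 J1 <5,2,2>
3×4 − 2×2 − 1×2 = 6

M = 6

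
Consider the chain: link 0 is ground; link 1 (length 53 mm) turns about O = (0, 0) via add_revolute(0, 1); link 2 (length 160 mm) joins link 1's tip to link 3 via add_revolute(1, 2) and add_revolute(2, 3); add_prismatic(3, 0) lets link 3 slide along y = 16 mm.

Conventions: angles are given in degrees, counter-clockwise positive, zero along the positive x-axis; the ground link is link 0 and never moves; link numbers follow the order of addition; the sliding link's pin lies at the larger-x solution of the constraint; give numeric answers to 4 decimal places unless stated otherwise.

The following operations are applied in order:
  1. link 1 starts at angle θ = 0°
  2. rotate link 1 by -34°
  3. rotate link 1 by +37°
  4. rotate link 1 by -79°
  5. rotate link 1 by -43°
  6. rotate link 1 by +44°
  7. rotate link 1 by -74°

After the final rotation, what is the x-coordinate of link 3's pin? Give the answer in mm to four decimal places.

geometry: r = 53 mm, L = 160 mm, e = 16 mm; θ starts at 0°
rotate link 1 by -34°: θ ← 0° -34° = -34°
rotate link 1 by +37°: θ ← -34° +37° = 3°
rotate link 1 by -79°: θ ← 3° -79° = -76°
rotate link 1 by -43°: θ ← -76° -43° = -119°
rotate link 1 by +44°: θ ← -119° +44° = -75°
rotate link 1 by -74°: θ ← -75° -74° = -149°
crank pin P = (r cos θ, r sin θ) = (-45.429867, -27.297018)
h = r sin θ − e = -27.297018 − 16 = -43.297018
x = r cos θ + √(L² − h²) = -45.429867 + 154.030413 = 108.600546

108.6005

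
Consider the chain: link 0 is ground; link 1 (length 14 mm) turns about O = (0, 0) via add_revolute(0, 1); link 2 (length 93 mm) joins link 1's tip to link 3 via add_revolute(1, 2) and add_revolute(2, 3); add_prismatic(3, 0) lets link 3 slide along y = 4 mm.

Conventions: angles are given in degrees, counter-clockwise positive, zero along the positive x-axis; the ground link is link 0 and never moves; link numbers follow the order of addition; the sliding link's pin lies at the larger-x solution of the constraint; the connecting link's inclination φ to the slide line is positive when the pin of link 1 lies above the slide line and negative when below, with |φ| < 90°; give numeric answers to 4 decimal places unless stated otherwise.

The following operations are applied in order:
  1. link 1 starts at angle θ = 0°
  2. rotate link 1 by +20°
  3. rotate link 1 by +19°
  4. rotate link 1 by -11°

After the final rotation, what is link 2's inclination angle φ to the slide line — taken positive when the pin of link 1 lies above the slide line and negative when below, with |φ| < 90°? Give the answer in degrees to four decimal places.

geometry: r = 14 mm, L = 93 mm, e = 4 mm; θ starts at 0°
rotate link 1 by +20°: θ ← 0° +20° = 20°
rotate link 1 by +19°: θ ← 20° +19° = 39°
rotate link 1 by -11°: θ ← 39° -11° = 28°
h = r sin θ − e = 6.572602 − 4 = 2.572602
sin φ = h / L = 2.572602 / 93 = 0.02766239
φ = arcsin(0.02766239) = 1.585140°

1.5851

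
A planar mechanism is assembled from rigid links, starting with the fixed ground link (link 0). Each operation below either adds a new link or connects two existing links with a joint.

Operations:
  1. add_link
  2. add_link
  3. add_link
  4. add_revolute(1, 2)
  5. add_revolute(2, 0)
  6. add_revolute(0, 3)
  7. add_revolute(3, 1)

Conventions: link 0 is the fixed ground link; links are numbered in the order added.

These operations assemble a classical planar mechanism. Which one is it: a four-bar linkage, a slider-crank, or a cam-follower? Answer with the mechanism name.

links: 4 (incl. ground); joints: 4 revolute, 0 prismatic, 0 higher (cam) pair, forming one closed loop
4 links in a single 4R loop → four-bar linkage

four-bar linkage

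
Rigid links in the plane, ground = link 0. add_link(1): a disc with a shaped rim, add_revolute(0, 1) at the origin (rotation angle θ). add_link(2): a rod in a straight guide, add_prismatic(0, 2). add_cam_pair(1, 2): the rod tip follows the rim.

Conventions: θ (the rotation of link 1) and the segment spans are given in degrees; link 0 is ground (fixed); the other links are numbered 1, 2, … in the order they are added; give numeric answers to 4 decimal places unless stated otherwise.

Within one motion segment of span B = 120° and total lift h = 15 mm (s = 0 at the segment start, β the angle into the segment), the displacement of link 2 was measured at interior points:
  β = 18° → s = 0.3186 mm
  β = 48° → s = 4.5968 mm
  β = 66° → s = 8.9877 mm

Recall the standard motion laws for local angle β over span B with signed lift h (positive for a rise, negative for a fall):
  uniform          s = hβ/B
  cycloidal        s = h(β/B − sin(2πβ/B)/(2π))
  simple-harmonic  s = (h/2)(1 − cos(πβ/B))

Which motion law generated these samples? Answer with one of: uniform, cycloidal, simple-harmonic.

candidates at β/B = r: uniform s = h·r (linear in β); cycloidal s = h·(r − sin(2πr)/(2π)); simple-harmonic s = (h/2)(1 − cos(πr))
β=18°: printed 0.3186 | uniform 2.2500, cycloidal 0.3186, simple-harmonic 0.8175
β=48°: printed 4.5968 | uniform 6.0000, cycloidal 4.5968, simple-harmonic 5.1824
β=66°: printed 8.9877 | uniform 8.2500, cycloidal 8.9877, simple-harmonic 8.6733
only one law matches every sample → cycloidal

cycloidal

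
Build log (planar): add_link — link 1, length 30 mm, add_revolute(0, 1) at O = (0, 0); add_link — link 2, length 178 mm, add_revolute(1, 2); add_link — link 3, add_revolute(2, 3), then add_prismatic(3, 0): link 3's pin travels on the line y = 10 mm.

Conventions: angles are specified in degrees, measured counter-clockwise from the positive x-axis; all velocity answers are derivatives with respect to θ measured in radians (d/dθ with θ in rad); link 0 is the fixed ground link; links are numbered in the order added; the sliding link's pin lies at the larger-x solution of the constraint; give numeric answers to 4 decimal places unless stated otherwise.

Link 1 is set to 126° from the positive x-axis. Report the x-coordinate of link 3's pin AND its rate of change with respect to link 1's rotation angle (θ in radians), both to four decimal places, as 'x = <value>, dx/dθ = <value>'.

geometry: r = 30 mm, L = 178 mm, e = 10 mm
crank pin P = (r cos θ, r sin θ) = (-17.633558, 24.270510)
h = r sin θ − e = 24.270510 − 10 = 14.270510
x = r cos θ + √(L² − h²) = -17.633558 + 177.427034 = 159.793477
dx/dθ = −r sin θ − h·r cos θ/√(L² − h²) (θ in radians; h = 14.270510) = -22.852237

x = 159.7935, dx/dθ = -22.8522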